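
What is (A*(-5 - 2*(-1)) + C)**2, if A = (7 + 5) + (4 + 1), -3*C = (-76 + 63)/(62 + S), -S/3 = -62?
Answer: 1438760761/553536 ≈ 2599.2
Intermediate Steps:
S = 186 (S = -3*(-62) = 186)
C = 13/744 (C = -(-76 + 63)/(3*(62 + 186)) = -(-13)/(3*248) = -1/3*(-13/248) = 13/744 ≈ 0.017473)
A = 17 (A = 12 + 5 = 17)
(A*(-5 - 2*(-1)) + C)**2 = (17*(-5 - 2*(-1)) + 13/744)**2 = (17*(-5 + 2) + 13/744)**2 = (17*(-3) + 13/744)**2 = (-51 + 13/744)**2 = (-37931/744)**2 = 1438760761/553536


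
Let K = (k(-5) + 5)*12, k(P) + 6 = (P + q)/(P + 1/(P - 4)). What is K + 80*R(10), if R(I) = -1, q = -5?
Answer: -1576/23 ≈ -68.522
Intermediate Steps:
k(P) = -6 + (-5 + P)/(P + 1/(-4 + P)) (k(P) = -6 + (P - 5)/(P + 1/(P - 4)) = -6 + (-5 + P)/(P + 1/(-4 + P)))
K = 264/23 (K = ((14 - 5*(-5)**2 + 15*(-5))/(1 + (-5)**2 - 4*(-5)) + 5)*12 = ((14 - 5*25 - 75)/(1 + 25 + 20) + 5)*12 = ((14 - 125 - 75)/46 + 5)*12 = ((1/46)*(-186) + 5)*12 = (-93/23 + 5)*12 = (22/23)*12 = 264/23 ≈ 11.478)
K + 80*R(10) = 264/23 + 80*(-1) = 264/23 - 80 = -1576/23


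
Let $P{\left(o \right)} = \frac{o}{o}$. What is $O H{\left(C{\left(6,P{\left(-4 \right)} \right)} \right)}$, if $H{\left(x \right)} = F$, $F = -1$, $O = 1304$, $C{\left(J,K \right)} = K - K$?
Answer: $-1304$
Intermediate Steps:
$P{\left(o \right)} = 1$
$C{\left(J,K \right)} = 0$
$H{\left(x \right)} = -1$
$O H{\left(C{\left(6,P{\left(-4 \right)} \right)} \right)} = 1304 \left(-1\right) = -1304$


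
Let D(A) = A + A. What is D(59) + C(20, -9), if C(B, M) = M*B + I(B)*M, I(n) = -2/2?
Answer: -53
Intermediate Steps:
I(n) = -1 (I(n) = -2*½ = -1)
C(B, M) = -M + B*M (C(B, M) = M*B - M = B*M - M = -M + B*M)
D(A) = 2*A
D(59) + C(20, -9) = 2*59 - 9*(-1 + 20) = 118 - 9*19 = 118 - 171 = -53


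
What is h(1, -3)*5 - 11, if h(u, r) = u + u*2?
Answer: 4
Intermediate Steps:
h(u, r) = 3*u (h(u, r) = u + 2*u = 3*u)
h(1, -3)*5 - 11 = (3*1)*5 - 11 = 3*5 - 11 = 15 - 11 = 4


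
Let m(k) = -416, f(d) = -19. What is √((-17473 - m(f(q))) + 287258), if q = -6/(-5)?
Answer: √270201 ≈ 519.81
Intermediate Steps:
q = 6/5 (q = -6*(-⅕) = 6/5 ≈ 1.2000)
√((-17473 - m(f(q))) + 287258) = √((-17473 - 1*(-416)) + 287258) = √((-17473 + 416) + 287258) = √(-17057 + 287258) = √270201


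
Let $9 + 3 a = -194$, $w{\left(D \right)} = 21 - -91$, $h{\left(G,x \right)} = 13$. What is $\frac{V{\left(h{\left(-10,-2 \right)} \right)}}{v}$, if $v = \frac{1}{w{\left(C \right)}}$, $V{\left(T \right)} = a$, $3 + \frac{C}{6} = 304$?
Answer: $- \frac{22736}{3} \approx -7578.7$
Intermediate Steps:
$C = 1806$ ($C = -18 + 6 \cdot 304 = -18 + 1824 = 1806$)
$w{\left(D \right)} = 112$ ($w{\left(D \right)} = 21 + 91 = 112$)
$a = - \frac{203}{3}$ ($a = -3 + \frac{1}{3} \left(-194\right) = -3 - \frac{194}{3} = - \frac{203}{3} \approx -67.667$)
$V{\left(T \right)} = - \frac{203}{3}$
$v = \frac{1}{112} \approx 0.0089286$
$\frac{V{\left(h{\left(-10,-2 \right)} \right)}}{v} = - \frac{203 \frac{1}{\frac{1}{112}}}{3} = \left(- \frac{203}{3}\right) 112 = - \frac{22736}{3}$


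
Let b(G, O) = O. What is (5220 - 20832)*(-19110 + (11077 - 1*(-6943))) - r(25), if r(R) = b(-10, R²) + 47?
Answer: 17016408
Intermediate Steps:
r(R) = 47 + R² (r(R) = R² + 47 = 47 + R²)
(5220 - 20832)*(-19110 + (11077 - 1*(-6943))) - r(25) = (5220 - 20832)*(-19110 + (11077 - 1*(-6943))) - (47 + 25²) = -15612*(-19110 + (11077 + 6943)) - (47 + 625) = -15612*(-19110 + 18020) - 1*672 = -15612*(-1090) - 672 = 17017080 - 672 = 17016408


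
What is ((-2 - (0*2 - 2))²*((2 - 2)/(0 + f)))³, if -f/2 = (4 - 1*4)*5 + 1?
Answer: 0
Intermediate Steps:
f = -2 (f = -2*((4 - 1*4)*5 + 1) = -2*((4 - 4)*5 + 1) = -2*(0*5 + 1) = -2*(0 + 1) = -2*1 = -2)
((-2 - (0*2 - 2))²*((2 - 2)/(0 + f)))³ = ((-2 - (0*2 - 2))²*((2 - 2)/(0 - 2)))³ = ((-2 - (0 - 2))²*(0/(-2)))³ = ((-2 - 1*(-2))²*(0*(-½)))³ = ((-2 + 2)²*0)³ = (0²*0)³ = (0*0)³ = 0³ = 0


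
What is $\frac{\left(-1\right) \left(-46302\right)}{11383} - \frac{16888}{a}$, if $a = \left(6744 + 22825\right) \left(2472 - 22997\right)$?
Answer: $\frac{28101048511054}{6908385101675} \approx 4.0677$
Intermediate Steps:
$a = -606903725$ ($a = 29569 \left(-20525\right) = -606903725$)
$\frac{\left(-1\right) \left(-46302\right)}{11383} - \frac{16888}{a} = \frac{\left(-1\right) \left(-46302\right)}{11383} - \frac{16888}{-606903725} = 46302 \cdot \frac{1}{11383} - - \frac{16888}{606903725} = \frac{46302}{11383} + \frac{16888}{606903725} = \frac{28101048511054}{6908385101675}$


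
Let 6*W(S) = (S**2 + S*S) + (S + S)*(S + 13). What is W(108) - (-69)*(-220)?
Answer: -6936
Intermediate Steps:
W(S) = S**2/3 + S*(13 + S)/3 (W(S) = ((S**2 + S*S) + (S + S)*(S + 13))/6 = ((S**2 + S**2) + (2*S)*(13 + S))/6 = (2*S**2 + 2*S*(13 + S))/6 = S**2/3 + S*(13 + S)/3)
W(108) - (-69)*(-220) = (1/3)*108*(13 + 2*108) - (-69)*(-220) = (1/3)*108*(13 + 216) - 1*15180 = (1/3)*108*229 - 15180 = 8244 - 15180 = -6936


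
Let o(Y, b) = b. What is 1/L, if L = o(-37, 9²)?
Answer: 1/81 ≈ 0.012346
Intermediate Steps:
L = 81 (L = 9² = 81)
1/L = 1/81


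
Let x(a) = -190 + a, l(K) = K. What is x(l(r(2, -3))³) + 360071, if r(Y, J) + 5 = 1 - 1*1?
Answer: 359756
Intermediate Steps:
r(Y, J) = -5 (r(Y, J) = -5 + (1 - 1*1) = -5 + (1 - 1) = -5 + 0 = -5)
x(l(r(2, -3))³) + 360071 = (-190 + (-5)³) + 360071 = (-190 - 125) + 360071 = -315 + 360071 = 359756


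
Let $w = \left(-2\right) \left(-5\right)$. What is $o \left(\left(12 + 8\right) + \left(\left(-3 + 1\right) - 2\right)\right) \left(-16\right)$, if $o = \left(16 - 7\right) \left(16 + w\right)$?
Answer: $-59904$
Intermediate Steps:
$w = 10$
$o = 234$ ($o = \left(16 - 7\right) \left(16 + 10\right) = 9 \cdot 26 = 234$)
$o \left(\left(12 + 8\right) + \left(\left(-3 + 1\right) - 2\right)\right) \left(-16\right) = 234 \left(\left(12 + 8\right) + \left(\left(-3 + 1\right) - 2\right)\right) \left(-16\right) = 234 \left(20 - 4\right) \left(-16\right) = 234 \cdot 16 \left(-16\right) = 3744 \left(-16\right) = -59904$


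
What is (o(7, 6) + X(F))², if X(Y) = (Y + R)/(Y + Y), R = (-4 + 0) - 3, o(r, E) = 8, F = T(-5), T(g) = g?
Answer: 2116/25 ≈ 84.640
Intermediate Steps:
F = -5
R = -7 (R = -4 - 3 = -7)
X(Y) = (-7 + Y)/(2*Y) (X(Y) = (Y - 7)/(Y + Y) = (-7 + Y)/((2*Y)) = (-7 + Y)*(1/(2*Y)) = (-7 + Y)/(2*Y))
(o(7, 6) + X(F))² = (8 + (½)*(-7 - 5)/(-5))² = (8 + (½)*(-⅕)*(-12))² = (8 + 6/5)² = (46/5)² = 2116/25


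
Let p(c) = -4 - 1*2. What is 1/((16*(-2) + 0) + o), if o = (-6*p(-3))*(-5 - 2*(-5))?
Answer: 1/148 ≈ 0.0067568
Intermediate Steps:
p(c) = -6 (p(c) = -4 - 2 = -6)
o = 180 (o = (-6*(-6))*(-5 - 2*(-5)) = 36*(-5 + 10) = 36*5 = 180)
1/((16*(-2) + 0) + o) = 1/((16*(-2) + 0) + 180) = 1/((-32 + 0) + 180) = 1/(-32 + 180) = 1/148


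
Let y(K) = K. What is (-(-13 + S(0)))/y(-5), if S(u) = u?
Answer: -13/5 ≈ -2.6000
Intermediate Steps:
(-(-13 + S(0)))/y(-5) = (-(-13 + 0))/(-5) = -(-1)*(-13)/5 = -1/5*13 = -13/5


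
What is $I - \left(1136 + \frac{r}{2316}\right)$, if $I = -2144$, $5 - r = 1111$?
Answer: $- \frac{3797687}{1158} \approx -3279.5$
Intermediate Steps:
$r = -1106$ ($r = 5 - 1111 = -1106$)
$I - \left(1136 + \frac{r}{2316}\right) = -2144 - \left(1136 - \frac{1106}{2316}\right) = -2144 - \left(1136 - \frac{553}{1158}\right) = -2144 - \frac{1314935}{1158} = - \frac{3797687}{1158}$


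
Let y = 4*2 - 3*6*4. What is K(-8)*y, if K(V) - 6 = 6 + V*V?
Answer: -4864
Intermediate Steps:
K(V) = 12 + V² (K(V) = 6 + (6 + V*V) = 6 + (6 + V²) = 12 + V²)
y = -64 (y = 8 - 18*4 = 8 - 72 = -64)
K(-8)*y = (12 + (-8)²)*(-64) = (12 + 64)*(-64) = 76*(-64) = -4864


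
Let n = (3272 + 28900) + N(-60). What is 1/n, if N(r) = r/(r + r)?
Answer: 2/64345 ≈ 3.1082e-5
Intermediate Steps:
N(r) = 1/2 (N(r) = r/((2*r)) = (1/(2*r))*r = 1/2)
n = 64345/2 (n = (3272 + 28900) + 1/2 = 32172 + 1/2 = 64345/2 ≈ 32173.)
1/n = 1/(64345/2) = 2/64345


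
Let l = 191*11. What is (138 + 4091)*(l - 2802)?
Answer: -2964529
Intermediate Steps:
l = 2101
(138 + 4091)*(l - 2802) = (138 + 4091)*(2101 - 2802) = 4229*(-701) = -2964529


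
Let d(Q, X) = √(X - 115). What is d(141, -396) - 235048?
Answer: -235048 + I*√511 ≈ -2.3505e+5 + 22.605*I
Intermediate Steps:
d(Q, X) = √(-115 + X)
d(141, -396) - 235048 = √(-115 - 396) - 235048 = √(-511) - 235048 = I*√511 - 235048 = -235048 + I*√511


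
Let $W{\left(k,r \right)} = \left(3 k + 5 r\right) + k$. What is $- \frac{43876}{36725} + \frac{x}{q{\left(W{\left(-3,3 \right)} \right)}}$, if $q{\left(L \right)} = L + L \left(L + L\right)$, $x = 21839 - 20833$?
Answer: $\frac{36023954}{771225} \approx 46.71$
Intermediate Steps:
$W{\left(k,r \right)} = 4 k + 5 r$
$x = 1006$
$q{\left(L \right)} = L + 2 L^{2}$ ($q{\left(L \right)} = L + L 2 L = L + 2 L^{2}$)
$- \frac{43876}{36725} + \frac{x}{q{\left(W{\left(-3,3 \right)} \right)}} = - \frac{43876}{36725} + \frac{1006}{\left(4 \left(-3\right) + 5 \cdot 3\right) \left(1 + 2 \left(4 \left(-3\right) + 5 \cdot 3\right)\right)} = \left(-43876\right) \frac{1}{36725} + \frac{1006}{\left(-12 + 15\right) \left(1 + 2 \left(-12 + 15\right)\right)} = - \frac{43876}{36725} + \frac{1006}{3 \left(1 + 2 \cdot 3\right)} = - \frac{43876}{36725} + \frac{1006}{3 \left(1 + 6\right)} = - \frac{43876}{36725} + \frac{1006}{3 \cdot 7} = - \frac{43876}{36725} + \frac{1006}{21} = \frac{36023954}{771225}$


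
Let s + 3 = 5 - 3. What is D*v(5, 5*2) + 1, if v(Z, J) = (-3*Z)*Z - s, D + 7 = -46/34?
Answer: 10525/17 ≈ 619.12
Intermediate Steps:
s = -1 (s = -3 + (5 - 3) = -3 + 2 = -1)
D = -142/17 (D = -7 - 46/34 = -7 - 46*1/34 = -7 - 23/17 = -142/17 ≈ -8.3529)
v(Z, J) = 1 - 3*Z**2 (v(Z, J) = (-3*Z)*Z - 1*(-1) = -3*Z**2 + 1 = 1 - 3*Z**2)
D*v(5, 5*2) + 1 = -142*(1 - 3*5**2)/17 + 1 = -142*(1 - 3*25)/17 + 1 = -142*(1 - 75)/17 + 1 = -142/17*(-74) + 1 = 10508/17 + 1 = 10525/17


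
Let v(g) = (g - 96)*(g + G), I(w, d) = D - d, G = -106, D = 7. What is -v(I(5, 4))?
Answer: -9579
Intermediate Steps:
I(w, d) = 7 - d
v(g) = (-106 + g)*(-96 + g) (v(g) = (g - 96)*(g - 106) = (-96 + g)*(-106 + g) = (-106 + g)*(-96 + g))
-v(I(5, 4)) = -(10176 + (7 - 1*4)² - 202*(7 - 1*4)) = -(10176 + (7 - 4)² - 202*(7 - 4)) = -(10176 + 3² - 202*3) = -(10176 + 9 - 606) = -1*9579 = -9579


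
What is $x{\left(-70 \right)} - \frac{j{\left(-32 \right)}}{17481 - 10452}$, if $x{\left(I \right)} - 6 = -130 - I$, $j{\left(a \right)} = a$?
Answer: $- \frac{379534}{7029} \approx -53.995$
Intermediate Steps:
$x{\left(I \right)} = -124 - I$ ($x{\left(I \right)} = 6 - \left(130 + I\right) = -124 - I$)
$x{\left(-70 \right)} - \frac{j{\left(-32 \right)}}{17481 - 10452} = \left(-124 - -70\right) - - \frac{32}{17481 - 10452} = \left(-124 + 70\right) - - \frac{32}{7029} = -54 - \left(-32\right) \frac{1}{7029} = -54 - - \frac{32}{7029} = -54 + \frac{32}{7029} = - \frac{379534}{7029}$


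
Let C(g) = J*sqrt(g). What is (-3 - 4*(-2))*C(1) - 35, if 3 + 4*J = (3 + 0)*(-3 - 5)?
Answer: -275/4 ≈ -68.750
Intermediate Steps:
J = -27/4 (J = -3/4 + ((3 + 0)*(-3 - 5))/4 = -3/4 + (3*(-8))/4 = -3/4 + (1/4)*(-24) = -3/4 - 6 = -27/4 ≈ -6.7500)
C(g) = -27*sqrt(g)/4
(-3 - 4*(-2))*C(1) - 35 = (-3 - 4*(-2))*(-27*sqrt(1)/4) - 35 = (-3 + 8)*(-27/4*1) - 35 = 5*(-27/4) - 35 = -135/4 - 35 = -275/4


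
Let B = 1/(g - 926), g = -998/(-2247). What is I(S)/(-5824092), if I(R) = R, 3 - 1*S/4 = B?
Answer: -2080473/1009375325884 ≈ -2.0611e-6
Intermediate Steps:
g = 998/2247 (g = -998*(-1/2247) = 998/2247 ≈ 0.44415)
B = -2247/2079724 (B = 1/(998/2247 - 926) = 1/(-2079724/2247) = -2247/2079724 ≈ -0.0010804)
S = 6241419/519931 (S = 12 - 4*(-2247/2079724) = 12 + 2247/519931 = 6241419/519931 ≈ 12.004)
I(S)/(-5824092) = (6241419/519931)/(-5824092) = (6241419/519931)*(-1/5824092) = -2080473/1009375325884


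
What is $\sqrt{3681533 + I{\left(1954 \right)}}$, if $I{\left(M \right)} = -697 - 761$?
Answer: $5 \sqrt{147203} \approx 1918.4$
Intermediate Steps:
$I{\left(M \right)} = -1458$
$\sqrt{3681533 + I{\left(1954 \right)}} = \sqrt{3681533 - 1458} = \sqrt{3680075} = 5 \sqrt{147203}$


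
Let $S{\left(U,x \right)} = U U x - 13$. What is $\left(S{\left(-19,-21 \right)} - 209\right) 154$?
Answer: $-1201662$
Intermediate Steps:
$S{\left(U,x \right)} = -13 + x U^{2}$ ($S{\left(U,x \right)} = U^{2} x - 13 = x U^{2} - 13 = -13 + x U^{2}$)
$\left(S{\left(-19,-21 \right)} - 209\right) 154 = \left(\left(-13 - 21 \left(-19\right)^{2}\right) - 209\right) 154 = \left(\left(-13 - 7581\right) - 209\right) 154 = \left(-7594 - 209\right) 154 = \left(-7803\right) 154 = -1201662$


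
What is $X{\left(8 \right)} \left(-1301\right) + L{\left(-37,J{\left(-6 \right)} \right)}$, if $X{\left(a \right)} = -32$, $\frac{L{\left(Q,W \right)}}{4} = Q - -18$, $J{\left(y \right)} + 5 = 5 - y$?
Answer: $41556$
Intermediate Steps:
$J{\left(y \right)} = - y$ ($J{\left(y \right)} = -5 - \left(-5 + y\right) = - y$)
$L{\left(Q,W \right)} = 72 + 4 Q$ ($L{\left(Q,W \right)} = 4 \left(Q - -18\right) = 4 \left(Q + 18\right) = 4 \left(18 + Q\right) = 72 + 4 Q$)
$X{\left(8 \right)} \left(-1301\right) + L{\left(-37,J{\left(-6 \right)} \right)} = \left(-32\right) \left(-1301\right) + \left(72 + 4 \left(-37\right)\right) = 41632 + \left(72 - 148\right) = 41632 - 76 = 41556$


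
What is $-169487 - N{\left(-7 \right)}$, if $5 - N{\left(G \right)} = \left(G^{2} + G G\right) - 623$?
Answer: $-170017$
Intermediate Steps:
$N{\left(G \right)} = 628 - 2 G^{2}$ ($N{\left(G \right)} = 5 - \left(\left(G^{2} + G G\right) - 623\right) = 5 - \left(\left(G^{2} + G^{2}\right) - 623\right) = 5 - \left(2 G^{2} - 623\right) = 5 - \left(-623 + 2 G^{2}\right) = 628 - 2 G^{2}$)
$-169487 - N{\left(-7 \right)} = -169487 - \left(628 - 2 \left(-7\right)^{2}\right) = -169487 - \left(628 - 98\right) = -169487 - 530 = -170017$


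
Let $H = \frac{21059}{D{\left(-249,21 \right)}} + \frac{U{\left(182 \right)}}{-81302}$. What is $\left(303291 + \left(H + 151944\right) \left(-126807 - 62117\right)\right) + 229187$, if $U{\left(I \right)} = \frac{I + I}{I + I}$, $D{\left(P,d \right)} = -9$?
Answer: $- \frac{10340373384527228}{365859} \approx -2.8263 \cdot 10^{10}$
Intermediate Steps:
$U{\left(I \right)} = 1$ ($U{\left(I \right)} = \frac{2 I}{2 I} = 2 I \frac{1}{2 I} = 1$)
$H = - \frac{1712138827}{731718}$ ($H = \frac{21059}{-9} + 1 \frac{1}{-81302} = 21059 \left(- \frac{1}{9}\right) + 1 \left(- \frac{1}{81302}\right) = - \frac{21059}{9} - \frac{1}{81302} = - \frac{1712138827}{731718} \approx -2339.9$)
$\left(303291 + \left(H + 151944\right) \left(-126807 - 62117\right)\right) + 229187 = \left(303291 + \left(- \frac{1712138827}{731718} + 151944\right) \left(-126807 - 62117\right)\right) + 229187 = \left(303291 + \frac{109468020965}{731718} \left(-188924\right)\right) + 229187 = \left(303291 - \frac{10340568196395830}{365859}\right) + 229187 = - \frac{10340457234653861}{365859} + 229187 = - \frac{10340373384527228}{365859}$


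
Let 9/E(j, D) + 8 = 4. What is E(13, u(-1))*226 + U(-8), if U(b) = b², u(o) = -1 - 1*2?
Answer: -889/2 ≈ -444.50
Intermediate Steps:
u(o) = -3 (u(o) = -1 - 2 = -3)
E(j, D) = -9/4 (E(j, D) = 9/(-8 + 4) = 9/(-4) = 9*(-¼) = -9/4)
E(13, u(-1))*226 + U(-8) = -9/4*226 + (-8)² = -1017/2 + 64 = -889/2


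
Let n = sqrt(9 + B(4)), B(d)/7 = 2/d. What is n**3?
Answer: 125*sqrt(2)/4 ≈ 44.194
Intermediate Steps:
B(d) = 14/d (B(d) = 7*(2/d) = 14/d)
n = 5*sqrt(2)/2 (n = sqrt(9 + 14/4) = sqrt(9 + 14*(1/4)) = sqrt(9 + 7/2) = sqrt(25/2) = 5*sqrt(2)/2 ≈ 3.5355)
n**3 = (5*sqrt(2)/2)**3 = 125*sqrt(2)/4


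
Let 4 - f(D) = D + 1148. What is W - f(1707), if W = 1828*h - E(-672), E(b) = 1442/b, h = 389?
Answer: 34269367/48 ≈ 7.1395e+5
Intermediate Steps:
f(D) = -1144 - D (f(D) = 4 - (D + 1148) = 4 - (1148 + D) = 4 + (-1148 - D) = -1144 - D)
W = 34132519/48 (W = 1828*389 - 1442/(-672) = 711092 - 1442*(-1)/672 = 711092 - 1*(-103/48) = 711092 + 103/48 = 34132519/48 ≈ 7.1109e+5)
W - f(1707) = 34132519/48 - (-1144 - 1*1707) = 34132519/48 - (-1144 - 1707) = 34132519/48 - 1*(-2851) = 34132519/48 + 2851 = 34269367/48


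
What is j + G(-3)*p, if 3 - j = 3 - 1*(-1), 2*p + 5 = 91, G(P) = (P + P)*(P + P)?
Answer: 1547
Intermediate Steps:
G(P) = 4*P² (G(P) = (2*P)*(2*P) = 4*P²)
p = 43 (p = -5/2 + (½)*91 = -5/2 + 91/2 = 43)
j = -1 (j = 3 - (3 - 1*(-1)) = 3 - (3 + 1) = 3 - 1*4 = 3 - 4 = -1)
j + G(-3)*p = -1 + (4*(-3)²)*43 = -1 + (4*9)*43 = -1 + 36*43 = -1 + 1548 = 1547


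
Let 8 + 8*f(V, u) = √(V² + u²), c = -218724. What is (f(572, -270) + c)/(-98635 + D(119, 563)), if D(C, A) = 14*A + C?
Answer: 218725/90634 - √100021/362536 ≈ 2.4124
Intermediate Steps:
D(C, A) = C + 14*A
f(V, u) = -1 + √(V² + u²)/8
(f(572, -270) + c)/(-98635 + D(119, 563)) = ((-1 + √(572² + (-270)²)/8) - 218724)/(-98635 + (119 + 14*563)) = ((-1 + √(327184 + 72900)/8) - 218724)/(-98635 + (119 + 7882)) = ((-1 + √400084/8) - 218724)/(-98635 + 8001) = ((-1 + (2*√100021)/8) - 218724)/(-90634) = ((-1 + √100021/4) - 218724)*(-1/90634) = (-218725 + √100021/4)*(-1/90634) = 218725/90634 - √100021/362536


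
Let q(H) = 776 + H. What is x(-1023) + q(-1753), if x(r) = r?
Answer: -2000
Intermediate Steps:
x(-1023) + q(-1753) = -1023 + (776 - 1753) = -1023 - 977 = -2000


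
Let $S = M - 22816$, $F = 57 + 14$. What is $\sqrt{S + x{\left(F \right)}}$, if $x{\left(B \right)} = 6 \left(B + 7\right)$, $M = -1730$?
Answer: $i \sqrt{24078} \approx 155.17 i$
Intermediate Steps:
$F = 71$
$x{\left(B \right)} = 42 + 6 B$ ($x{\left(B \right)} = 6 \left(7 + B\right) = 42 + 6 B$)
$S = -24546$ ($S = -1730 - 22816 = -24546$)
$\sqrt{S + x{\left(F \right)}} = \sqrt{-24546 + \left(42 + 6 \cdot 71\right)} = \sqrt{-24546 + \left(42 + 426\right)} = \sqrt{-24546 + 468} = \sqrt{-24078} = i \sqrt{24078}$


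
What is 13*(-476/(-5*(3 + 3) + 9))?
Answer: 884/3 ≈ 294.67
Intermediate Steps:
13*(-476/(-5*(3 + 3) + 9)) = 13*(-476/(-5*6 + 9)) = 13*(-476/(-30 + 9)) = 13*(-476/(-21)) = 13*(-476*(-1/21)) = 13*(68/3) = 884/3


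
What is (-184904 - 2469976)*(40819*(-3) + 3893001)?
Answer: -10010341854720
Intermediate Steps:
(-184904 - 2469976)*(40819*(-3) + 3893001) = -2654880*(-122457 + 3893001) = -2654880*3770544 = -10010341854720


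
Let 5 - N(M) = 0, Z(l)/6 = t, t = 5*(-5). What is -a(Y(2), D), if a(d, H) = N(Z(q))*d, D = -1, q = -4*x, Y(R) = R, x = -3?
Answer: -10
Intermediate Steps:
q = 12 (q = -4*(-3) = 12)
t = -25
Z(l) = -150 (Z(l) = 6*(-25) = -150)
N(M) = 5 (N(M) = 5 - 1*0 = 5 + 0 = 5)
a(d, H) = 5*d
-a(Y(2), D) = -5*2 = -1*10 = -10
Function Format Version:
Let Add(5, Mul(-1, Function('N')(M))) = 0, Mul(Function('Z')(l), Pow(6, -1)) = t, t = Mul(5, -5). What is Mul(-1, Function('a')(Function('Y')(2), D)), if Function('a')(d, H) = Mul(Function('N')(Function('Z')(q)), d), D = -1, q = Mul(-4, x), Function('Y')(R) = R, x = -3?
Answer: -10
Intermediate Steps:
q = 12 (q = Mul(-4, -3) = 12)
t = -25
Function('Z')(l) = -150 (Function('Z')(l) = Mul(6, -25) = -150)
Function('N')(M) = 5 (Function('N')(M) = Add(5, Mul(-1, 0)) = Add(5, 0) = 5)
Function('a')(d, H) = Mul(5, d)
Mul(-1, Function('a')(Function('Y')(2), D)) = Mul(-1, Mul(5, 2)) = Mul(-1, 10) = -10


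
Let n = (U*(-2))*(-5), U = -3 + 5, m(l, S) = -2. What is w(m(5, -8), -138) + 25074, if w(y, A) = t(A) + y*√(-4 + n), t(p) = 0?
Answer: 25066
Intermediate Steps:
U = 2
n = 20 (n = (2*(-2))*(-5) = -4*(-5) = 20)
w(y, A) = 4*y (w(y, A) = 0 + y*√(-4 + 20) = 0 + y*√16 = 0 + y*4 = 0 + 4*y = 4*y)
w(m(5, -8), -138) + 25074 = 4*(-2) + 25074 = -8 + 25074 = 25066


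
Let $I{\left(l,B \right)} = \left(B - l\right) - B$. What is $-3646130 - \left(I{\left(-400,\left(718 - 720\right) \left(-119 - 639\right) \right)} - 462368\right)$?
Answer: $-3184162$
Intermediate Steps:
$I{\left(l,B \right)} = - l$
$-3646130 - \left(I{\left(-400,\left(718 - 720\right) \left(-119 - 639\right) \right)} - 462368\right) = -3646130 - \left(\left(-1\right) \left(-400\right) - 462368\right) = -3646130 - \left(400 - 462368\right) = -3646130 - -461968 = -3646130 + 461968 = -3184162$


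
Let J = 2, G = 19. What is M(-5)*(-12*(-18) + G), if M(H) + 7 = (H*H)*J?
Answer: 10105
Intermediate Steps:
M(H) = -7 + 2*H**2 (M(H) = -7 + (H*H)*2 = -7 + H**2*2 = -7 + 2*H**2)
M(-5)*(-12*(-18) + G) = (-7 + 2*(-5)**2)*(-12*(-18) + 19) = (-7 + 2*25)*(216 + 19) = (-7 + 50)*235 = 43*235 = 10105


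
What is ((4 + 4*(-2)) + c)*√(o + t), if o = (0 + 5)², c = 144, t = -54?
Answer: 140*I*√29 ≈ 753.92*I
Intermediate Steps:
o = 25 (o = 5² = 25)
((4 + 4*(-2)) + c)*√(o + t) = ((4 + 4*(-2)) + 144)*√(25 - 54) = ((4 - 8) + 144)*√(-29) = (-4 + 144)*(I*√29) = 140*(I*√29) = 140*I*√29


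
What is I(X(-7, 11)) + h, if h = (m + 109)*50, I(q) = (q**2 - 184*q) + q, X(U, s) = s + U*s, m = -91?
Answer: 17334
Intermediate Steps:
I(q) = q**2 - 183*q
h = 900 (h = (-91 + 109)*50 = 18*50 = 900)
I(X(-7, 11)) + h = (11*(1 - 7))*(-183 + 11*(1 - 7)) + 900 = (11*(-6))*(-183 + 11*(-6)) + 900 = -66*(-183 - 66) + 900 = -66*(-249) + 900 = 16434 + 900 = 17334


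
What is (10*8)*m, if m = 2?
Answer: 160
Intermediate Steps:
(10*8)*m = (10*8)*2 = 80*2 = 160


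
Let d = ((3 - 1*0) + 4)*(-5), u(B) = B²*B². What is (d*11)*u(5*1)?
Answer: -240625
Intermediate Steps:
u(B) = B⁴
d = -35 (d = ((3 + 0) + 4)*(-5) = (3 + 4)*(-5) = 7*(-5) = -35)
(d*11)*u(5*1) = (-35*11)*(5*1)⁴ = -385*5⁴ = -385*625 = -240625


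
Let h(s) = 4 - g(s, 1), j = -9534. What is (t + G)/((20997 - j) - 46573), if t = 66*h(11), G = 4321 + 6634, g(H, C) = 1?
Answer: -11153/16042 ≈ -0.69524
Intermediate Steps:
G = 10955
h(s) = 3 (h(s) = 4 - 1*1 = 4 - 1 = 3)
t = 198 (t = 66*3 = 198)
(t + G)/((20997 - j) - 46573) = (198 + 10955)/((20997 - 1*(-9534)) - 46573) = 11153/((20997 + 9534) - 46573) = 11153/(30531 - 46573) = 11153/(-16042) = 11153*(-1/16042) = -11153/16042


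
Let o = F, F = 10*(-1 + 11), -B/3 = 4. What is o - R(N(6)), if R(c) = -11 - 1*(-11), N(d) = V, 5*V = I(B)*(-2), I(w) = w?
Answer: 100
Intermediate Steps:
B = -12 (B = -3*4 = -12)
V = 24/5 (V = (-12*(-2))/5 = (1/5)*24 = 24/5 ≈ 4.8000)
N(d) = 24/5
R(c) = 0 (R(c) = -11 + 11 = 0)
F = 100 (F = 10*10 = 100)
o = 100
o - R(N(6)) = 100 - 1*0 = 100 + 0 = 100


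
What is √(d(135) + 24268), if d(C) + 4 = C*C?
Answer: 3*√4721 ≈ 206.13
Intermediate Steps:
d(C) = -4 + C² (d(C) = -4 + C*C = -4 + C²)
√(d(135) + 24268) = √((-4 + 135²) + 24268) = √((-4 + 18225) + 24268) = √(18221 + 24268) = √42489 = 3*√4721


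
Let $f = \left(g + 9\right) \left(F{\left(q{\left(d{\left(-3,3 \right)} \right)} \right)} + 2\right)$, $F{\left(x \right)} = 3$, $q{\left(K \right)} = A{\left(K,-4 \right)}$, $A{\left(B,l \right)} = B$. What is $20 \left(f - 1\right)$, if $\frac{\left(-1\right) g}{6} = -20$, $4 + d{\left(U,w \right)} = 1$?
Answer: $12880$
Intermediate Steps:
$d{\left(U,w \right)} = -3$ ($d{\left(U,w \right)} = -4 + 1 = -3$)
$g = 120$ ($g = \left(-6\right) \left(-20\right) = 120$)
$q{\left(K \right)} = K$
$f = 645$ ($f = \left(120 + 9\right) \left(3 + 2\right) = 129 \cdot 5 = 645$)
$20 \left(f - 1\right) = 20 \left(645 - 1\right) = 20 \cdot 644 = 12880$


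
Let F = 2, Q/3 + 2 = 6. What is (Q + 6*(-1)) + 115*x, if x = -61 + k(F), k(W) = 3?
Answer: -6664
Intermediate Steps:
Q = 12 (Q = -6 + 3*6 = -6 + 18 = 12)
x = -58 (x = -61 + 3 = -58)
(Q + 6*(-1)) + 115*x = (12 + 6*(-1)) + 115*(-58) = (12 - 6) - 6670 = 6 - 6670 = -6664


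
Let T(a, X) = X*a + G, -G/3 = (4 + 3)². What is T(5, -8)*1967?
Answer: -367829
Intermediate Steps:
G = -147 (G = -3*(4 + 3)² = -3*7² = -3*49 = -147)
T(a, X) = -147 + X*a (T(a, X) = X*a - 147 = -147 + X*a)
T(5, -8)*1967 = (-147 - 8*5)*1967 = (-147 - 40)*1967 = -187*1967 = -367829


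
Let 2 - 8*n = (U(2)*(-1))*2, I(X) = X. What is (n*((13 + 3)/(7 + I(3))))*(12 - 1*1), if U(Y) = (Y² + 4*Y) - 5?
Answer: 176/5 ≈ 35.200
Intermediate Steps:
U(Y) = -5 + Y² + 4*Y
n = 2 (n = ¼ - (-5 + 2² + 4*2)*(-1)*2/8 = ¼ - (-5 + 4 + 8)*(-1)*2/8 = ¼ - 7*(-1)*2/8 = ¼ - (-7)*2/8 = ¼ - ⅛*(-14) = ¼ + 7/4 = 2)
(n*((13 + 3)/(7 + I(3))))*(12 - 1*1) = (2*((13 + 3)/(7 + 3)))*(12 - 1*1) = (2*(16/10))*(12 - 1) = (2*(16*(⅒)))*11 = (2*(8/5))*11 = (16/5)*11 = 176/5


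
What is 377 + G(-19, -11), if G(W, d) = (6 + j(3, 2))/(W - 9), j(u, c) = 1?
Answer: 1507/4 ≈ 376.75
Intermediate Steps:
G(W, d) = 7/(-9 + W) (G(W, d) = (6 + 1)/(W - 9) = 7/(-9 + W))
377 + G(-19, -11) = 377 + 7/(-9 - 19) = 377 + 7/(-28) = 377 + 7*(-1/28) = 377 - ¼ = 1507/4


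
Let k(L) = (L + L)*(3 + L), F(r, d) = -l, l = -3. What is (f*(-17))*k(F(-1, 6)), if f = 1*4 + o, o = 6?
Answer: -6120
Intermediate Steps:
f = 10 (f = 1*4 + 6 = 4 + 6 = 10)
F(r, d) = 3 (F(r, d) = -1*(-3) = 3)
k(L) = 2*L*(3 + L) (k(L) = (2*L)*(3 + L) = 2*L*(3 + L))
(f*(-17))*k(F(-1, 6)) = (10*(-17))*(2*3*(3 + 3)) = -340*3*6 = -170*36 = -6120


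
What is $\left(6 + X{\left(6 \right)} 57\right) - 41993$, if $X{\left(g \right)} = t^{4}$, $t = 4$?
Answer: $-27395$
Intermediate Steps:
$X{\left(g \right)} = 256$ ($X{\left(g \right)} = 4^{4} = 256$)
$\left(6 + X{\left(6 \right)} 57\right) - 41993 = \left(6 + 256 \cdot 57\right) - 41993 = \left(6 + 14592\right) - 41993 = 14598 - 41993 = -27395$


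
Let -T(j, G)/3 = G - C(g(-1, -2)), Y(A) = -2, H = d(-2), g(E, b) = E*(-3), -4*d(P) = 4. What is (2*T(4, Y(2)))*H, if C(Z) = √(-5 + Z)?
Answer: -12 - 6*I*√2 ≈ -12.0 - 8.4853*I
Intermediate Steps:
d(P) = -1 (d(P) = -¼*4 = -1)
g(E, b) = -3*E
H = -1
T(j, G) = -3*G + 3*I*√2 (T(j, G) = -3*(G - √(-5 - 3*(-1))) = -3*(G - √(-5 + 3)) = -3*(G - √(-2)) = -3*(G - I*√2) = -3*G + 3*I*√2)
(2*T(4, Y(2)))*H = (2*(-3*(-2) + 3*I*√2))*(-1) = (2*(6 + 3*I*√2))*(-1) = (12 + 6*I*√2)*(-1) = -12 - 6*I*√2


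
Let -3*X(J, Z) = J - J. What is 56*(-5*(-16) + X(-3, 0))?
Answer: 4480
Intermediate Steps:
X(J, Z) = 0 (X(J, Z) = -(J - J)/3 = -⅓*0 = 0)
56*(-5*(-16) + X(-3, 0)) = 56*(-5*(-16) + 0) = 56*(80 + 0) = 56*80 = 4480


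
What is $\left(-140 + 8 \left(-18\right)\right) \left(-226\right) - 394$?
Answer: $63790$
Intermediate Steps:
$\left(-140 + 8 \left(-18\right)\right) \left(-226\right) - 394 = \left(-140 - 144\right) \left(-226\right) - 394 = \left(-284\right) \left(-226\right) - 394 = 64184 - 394 = 63790$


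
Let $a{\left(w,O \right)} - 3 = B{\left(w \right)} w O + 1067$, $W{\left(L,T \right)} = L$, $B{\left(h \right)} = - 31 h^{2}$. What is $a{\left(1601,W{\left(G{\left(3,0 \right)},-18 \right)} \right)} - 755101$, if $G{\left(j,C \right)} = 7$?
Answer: $-890500355848$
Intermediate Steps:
$a{\left(w,O \right)} = 1070 - 31 O w^{3}$ ($a{\left(w,O \right)} = 3 + \left(- 31 w^{2} w O + 1067\right) = 3 + \left(- 31 w^{3} O + 1067\right) = 3 - \left(-1067 + 31 O w^{3}\right) = 1070 - 31 O w^{3}$)
$a{\left(1601,W{\left(G{\left(3,0 \right)},-18 \right)} \right)} - 755101 = \left(1070 - 217 \cdot 1601^{3}\right) - 755101 = \left(1070 - 217 \cdot 4103684801\right) - 755101 = \left(1070 - 890499601817\right) - 755101 = -890499600747 - 755101 = -890500355848$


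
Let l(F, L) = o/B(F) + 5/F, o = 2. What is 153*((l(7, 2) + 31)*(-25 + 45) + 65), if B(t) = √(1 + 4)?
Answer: 748935/7 + 1224*√5 ≈ 1.0973e+5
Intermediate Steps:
B(t) = √5
l(F, L) = 5/F + 2*√5/5 (l(F, L) = 2/(√5) + 5/F = 2*(√5/5) + 5/F = 2*√5/5 + 5/F = 5/F + 2*√5/5)
153*((l(7, 2) + 31)*(-25 + 45) + 65) = 153*(((5/7 + 2*√5/5) + 31)*(-25 + 45) + 65) = 153*(((5*(⅐) + 2*√5/5) + 31)*20 + 65) = 153*(((5/7 + 2*√5/5) + 31)*20 + 65) = 153*((222/7 + 2*√5/5)*20 + 65) = 153*((4440/7 + 8*√5) + 65) = 153*(4895/7 + 8*√5) = 748935/7 + 1224*√5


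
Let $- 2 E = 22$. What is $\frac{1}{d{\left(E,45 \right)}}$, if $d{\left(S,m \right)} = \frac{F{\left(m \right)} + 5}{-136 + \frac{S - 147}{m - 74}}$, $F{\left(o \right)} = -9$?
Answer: $\frac{1893}{58} \approx 32.638$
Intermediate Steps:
$E = -11$ ($E = \left(- \frac{1}{2}\right) 22 = -11$)
$d{\left(S,m \right)} = - \frac{4}{-136 + \frac{-147 + S}{-74 + m}}$ ($d{\left(S,m \right)} = \frac{-9 + 5}{-136 + \frac{S - 147}{m - 74}} = - \frac{4}{-136 + \frac{-147 + S}{-74 + m}}$)
$\frac{1}{d{\left(E,45 \right)}} = \frac{1}{4 \frac{1}{9917 - 11 - 6120} \left(74 - 45\right)} = \frac{1}{4 \cdot \frac{1}{3786} \cdot 29} = \frac{1}{\frac{58}{1893}} = \frac{1893}{58}$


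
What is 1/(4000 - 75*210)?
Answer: -1/11750 ≈ -8.5106e-5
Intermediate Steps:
1/(4000 - 75*210) = 1/(4000 - 15750) = 1/(-11750) = -1/11750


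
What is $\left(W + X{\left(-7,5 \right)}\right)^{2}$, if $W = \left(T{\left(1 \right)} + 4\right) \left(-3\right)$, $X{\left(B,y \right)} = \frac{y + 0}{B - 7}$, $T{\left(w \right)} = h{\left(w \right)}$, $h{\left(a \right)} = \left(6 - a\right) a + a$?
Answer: $\frac{180625}{196} \approx 921.56$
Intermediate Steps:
$h{\left(a \right)} = a + a \left(6 - a\right)$ ($h{\left(a \right)} = a \left(6 - a\right) + a = a + a \left(6 - a\right)$)
$T{\left(w \right)} = w \left(7 - w\right)$
$X{\left(B,y \right)} = \frac{y}{-7 + B}$
$W = -30$ ($W = \left(1 \left(7 - 1\right) + 4\right) \left(-3\right) = \left(1 \cdot 6 + 4\right) \left(-3\right) = \left(6 + 4\right) \left(-3\right) = 10 \left(-3\right) = -30$)
$\left(W + X{\left(-7,5 \right)}\right)^{2} = \left(-30 + \frac{5}{-7 - 7}\right)^{2} = \left(-30 + \frac{5}{-14}\right)^{2} = \left(-30 + 5 \left(- \frac{1}{14}\right)\right)^{2} = \left(-30 - \frac{5}{14}\right)^{2} = \left(- \frac{425}{14}\right)^{2} = \frac{180625}{196}$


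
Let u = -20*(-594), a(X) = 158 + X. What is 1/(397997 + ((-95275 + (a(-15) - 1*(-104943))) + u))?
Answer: 1/419688 ≈ 2.3827e-6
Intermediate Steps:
u = 11880
1/(397997 + ((-95275 + (a(-15) - 1*(-104943))) + u)) = 1/(397997 + ((-95275 + ((158 - 15) - 1*(-104943))) + 11880)) = 1/(397997 + ((-95275 + (143 + 104943)) + 11880)) = 1/(397997 + ((-95275 + 105086) + 11880)) = 1/(397997 + (9811 + 11880)) = 1/(397997 + 21691) = 1/419688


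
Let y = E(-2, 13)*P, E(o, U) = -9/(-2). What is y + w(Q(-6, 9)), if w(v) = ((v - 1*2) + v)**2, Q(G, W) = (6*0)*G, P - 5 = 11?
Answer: 76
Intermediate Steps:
E(o, U) = 9/2 (E(o, U) = -9*(-1/2) = 9/2)
P = 16 (P = 5 + 11 = 16)
Q(G, W) = 0 (Q(G, W) = 0*G = 0)
y = 72 (y = (9/2)*16 = 72)
w(v) = (-2 + 2*v)**2 (w(v) = ((v - 2) + v)**2 = ((-2 + v) + v)**2 = (-2 + 2*v)**2)
y + w(Q(-6, 9)) = 72 + 4*(-1 + 0)**2 = 72 + 4*(-1)**2 = 72 + 4*1 = 72 + 4 = 76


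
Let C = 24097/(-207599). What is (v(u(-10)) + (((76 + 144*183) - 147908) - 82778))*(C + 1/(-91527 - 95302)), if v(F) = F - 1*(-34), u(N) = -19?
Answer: 919548147368916/38785513571 ≈ 23709.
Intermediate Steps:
C = -24097/207599 (C = 24097*(-1/207599) = -24097/207599 ≈ -0.11607)
v(F) = 34 + F (v(F) = F + 34 = 34 + F)
(v(u(-10)) + (((76 + 144*183) - 147908) - 82778))*(C + 1/(-91527 - 95302)) = ((34 - 19) + (((76 + 144*183) - 147908) - 82778))*(-24097/207599 + 1/(-91527 - 95302)) = (15 + (((76 + 26352) - 147908) - 82778))*(-24097/207599 + 1/(-186829)) = (15 + ((26428 - 147908) - 82778))*(-24097/207599 - 1/186829) = (15 + (-121480 - 82778))*(-4502226012/38785513571) = (15 - 204258)*(-4502226012/38785513571) = -204243*(-4502226012/38785513571) = 919548147368916/38785513571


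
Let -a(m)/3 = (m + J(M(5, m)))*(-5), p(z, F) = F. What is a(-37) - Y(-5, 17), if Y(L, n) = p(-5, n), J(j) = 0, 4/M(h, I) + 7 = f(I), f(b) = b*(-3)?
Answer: -572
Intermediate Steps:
f(b) = -3*b
M(h, I) = 4/(-7 - 3*I)
a(m) = 15*m (a(m) = -3*(m + 0)*(-5) = -3*m*(-5) = -(-15)*m = 15*m)
Y(L, n) = n
a(-37) - Y(-5, 17) = 15*(-37) - 1*17 = -555 - 17 = -572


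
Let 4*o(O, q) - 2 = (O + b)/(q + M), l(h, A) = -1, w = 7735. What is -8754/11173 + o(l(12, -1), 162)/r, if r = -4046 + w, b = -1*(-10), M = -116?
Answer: -5940876631/7583964248 ≈ -0.78335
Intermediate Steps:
b = 10
r = 3689 (r = -4046 + 7735 = 3689)
o(O, q) = ½ + (10 + O)/(4*(-116 + q)) (o(O, q) = ½ + ((O + 10)/(q - 116))/4 = ½ + ((10 + O)/(-116 + q))/4 = ½ + (10 + O)/(4*(-116 + q)))
-8754/11173 + o(l(12, -1), 162)/r = -8754/11173 + ((-222 - 1 + 2*162)/(4*(-116 + 162)))/3689 = -8754*1/11173 + ((¼)*(-222 - 1 + 324)/46)*(1/3689) = -8754/11173 + ((¼)*(1/46)*101)*(1/3689) = -8754/11173 + (101/184)*(1/3689) = -8754/11173 + 101/678776 = -5940876631/7583964248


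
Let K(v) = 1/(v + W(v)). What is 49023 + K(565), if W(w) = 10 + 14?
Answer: 28874548/589 ≈ 49023.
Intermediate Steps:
W(w) = 24
K(v) = 1/(24 + v) (K(v) = 1/(v + 24) = 1/(24 + v))
49023 + K(565) = 49023 + 1/(24 + 565) = 49023 + 1/589 = 28874548/589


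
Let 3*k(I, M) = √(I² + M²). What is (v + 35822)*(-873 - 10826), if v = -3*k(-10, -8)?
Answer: -419081578 + 23398*√41 ≈ -4.1893e+8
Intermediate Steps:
k(I, M) = √(I² + M²)/3
v = -2*√41 (v = -√((-10)² + (-8)²) = -√(100 + 64) = -√164 = -2*√41 ≈ -12.806)
(v + 35822)*(-873 - 10826) = (-2*√41 + 35822)*(-873 - 10826) = (35822 - 2*√41)*(-11699) = -419081578 + 23398*√41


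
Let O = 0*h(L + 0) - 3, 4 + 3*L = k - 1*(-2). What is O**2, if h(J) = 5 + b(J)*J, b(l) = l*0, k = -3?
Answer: 9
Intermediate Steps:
L = -5/3 (L = -4/3 + (-3 - 1*(-2))/3 = -4/3 + (-3 + 2)/3 = -4/3 + (1/3)*(-1) = -4/3 - 1/3 = -5/3 ≈ -1.6667)
b(l) = 0
h(J) = 5 (h(J) = 5 + 0*J = 5 + 0 = 5)
O = -3 (O = 0*5 - 3 = 0 - 3 = -3)
O**2 = (-3)**2 = 9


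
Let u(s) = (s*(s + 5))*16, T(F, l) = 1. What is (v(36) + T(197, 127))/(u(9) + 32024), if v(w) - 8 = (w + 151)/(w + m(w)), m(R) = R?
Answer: 167/490176 ≈ 0.00034069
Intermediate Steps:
u(s) = 16*s*(5 + s) (u(s) = (s*(5 + s))*16 = 16*s*(5 + s))
v(w) = 8 + (151 + w)/(2*w) (v(w) = 8 + (w + 151)/(w + w) = 8 + (151 + w)/((2*w)) = 8 + (151 + w)*(1/(2*w)) = 8 + (151 + w)/(2*w))
(v(36) + T(197, 127))/(u(9) + 32024) = ((½)*(151 + 17*36)/36 + 1)/(16*9*(5 + 9) + 32024) = ((½)*(1/36)*(151 + 612) + 1)/(16*9*14 + 32024) = ((½)*(1/36)*763 + 1)/(2016 + 32024) = (763/72 + 1)/34040 = (835/72)*(1/34040) = 167/490176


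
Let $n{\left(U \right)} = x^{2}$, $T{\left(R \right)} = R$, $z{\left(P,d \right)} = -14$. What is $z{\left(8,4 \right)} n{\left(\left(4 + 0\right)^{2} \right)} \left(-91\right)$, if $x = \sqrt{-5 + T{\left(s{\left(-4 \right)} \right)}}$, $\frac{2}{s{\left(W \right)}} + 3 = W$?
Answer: $-6734$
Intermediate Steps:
$s{\left(W \right)} = \frac{2}{-3 + W}$
$x = \frac{i \sqrt{259}}{7}$ ($x = \sqrt{-5 + \frac{2}{-3 - 4}} = \sqrt{-5 + \frac{2}{-7}} = \sqrt{-5 + 2 \left(- \frac{1}{7}\right)} = \sqrt{-5 - \frac{2}{7}} = \sqrt{- \frac{37}{7}} = \frac{i \sqrt{259}}{7} \approx 2.2991 i$)
$n{\left(U \right)} = - \frac{37}{7}$ ($n{\left(U \right)} = \left(\frac{i \sqrt{259}}{7}\right)^{2} = - \frac{37}{7}$)
$z{\left(8,4 \right)} n{\left(\left(4 + 0\right)^{2} \right)} \left(-91\right) = \left(-14\right) \left(- \frac{37}{7}\right) \left(-91\right) = 74 \left(-91\right) = -6734$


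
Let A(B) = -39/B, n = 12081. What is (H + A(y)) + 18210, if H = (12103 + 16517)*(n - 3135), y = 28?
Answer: 7169476401/28 ≈ 2.5605e+8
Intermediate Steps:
H = 256034520 (H = (12103 + 16517)*(12081 - 3135) = 28620*8946 = 256034520)
(H + A(y)) + 18210 = (256034520 - 39/28) + 18210 = 7168966521/28 + 18210 = 7169476401/28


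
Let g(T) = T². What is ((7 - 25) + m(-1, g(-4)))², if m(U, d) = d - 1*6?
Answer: 64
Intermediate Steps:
m(U, d) = -6 + d (m(U, d) = d - 6 = -6 + d)
((7 - 25) + m(-1, g(-4)))² = ((7 - 25) + (-6 + (-4)²))² = (-18 + (-6 + 16))² = (-18 + 10)² = (-8)² = 64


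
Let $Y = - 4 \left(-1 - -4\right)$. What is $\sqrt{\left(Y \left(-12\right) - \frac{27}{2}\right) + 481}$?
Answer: $\frac{\sqrt{2446}}{2} \approx 24.729$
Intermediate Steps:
$Y = -12$ ($Y = - 4 \left(-1 + 4\right) = \left(-4\right) 3 = -12$)
$\sqrt{\left(Y \left(-12\right) - \frac{27}{2}\right) + 481} = \sqrt{\left(\left(-12\right) \left(-12\right) - \frac{27}{2}\right) + 481} = \sqrt{\left(144 - \frac{27}{2}\right) + 481} = \sqrt{\frac{261}{2} + 481} = \sqrt{\frac{1223}{2}} = \frac{\sqrt{2446}}{2}$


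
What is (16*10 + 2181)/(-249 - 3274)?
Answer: -2341/3523 ≈ -0.66449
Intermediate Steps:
(16*10 + 2181)/(-249 - 3274) = (160 + 2181)/(-3523) = 2341*(-1/3523) = -2341/3523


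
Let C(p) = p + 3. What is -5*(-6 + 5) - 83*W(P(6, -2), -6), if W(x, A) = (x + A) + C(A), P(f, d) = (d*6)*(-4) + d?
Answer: -3066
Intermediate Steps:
P(f, d) = -23*d (P(f, d) = (6*d)*(-4) + d = -24*d + d = -23*d)
C(p) = 3 + p
W(x, A) = 3 + x + 2*A (W(x, A) = (x + A) + (3 + A) = (A + x) + (3 + A) = 3 + x + 2*A)
-5*(-6 + 5) - 83*W(P(6, -2), -6) = -5*(-6 + 5) - 83*(3 - 23*(-2) + 2*(-6)) = -5*(-1) - 83*(3 + 46 - 12) = 5 - 83*37 = 5 - 3071 = -3066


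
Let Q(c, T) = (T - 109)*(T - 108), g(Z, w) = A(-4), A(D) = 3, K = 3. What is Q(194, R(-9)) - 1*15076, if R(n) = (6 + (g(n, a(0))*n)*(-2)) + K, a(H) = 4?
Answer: -13006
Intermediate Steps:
g(Z, w) = 3
R(n) = 9 - 6*n (R(n) = (6 + (3*n)*(-2)) + 3 = (6 - 6*n) + 3 = 9 - 6*n)
Q(c, T) = (-109 + T)*(-108 + T)
Q(194, R(-9)) - 1*15076 = (11772 + (9 - 6*(-9))² - 217*(9 - 6*(-9))) - 1*15076 = (11772 + (9 + 54)² - 217*(9 + 54)) - 15076 = (11772 + 63² - 217*63) - 15076 = (11772 + 3969 - 13671) - 15076 = 2070 - 15076 = -13006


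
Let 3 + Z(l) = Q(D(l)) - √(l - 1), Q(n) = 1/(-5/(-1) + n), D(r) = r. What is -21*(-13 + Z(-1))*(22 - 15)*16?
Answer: 37044 + 2352*I*√2 ≈ 37044.0 + 3326.2*I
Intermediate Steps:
Q(n) = 1/(5 + n) (Q(n) = 1/(-5*(-1) + n) = 1/(5 + n))
Z(l) = -3 + 1/(5 + l) - √(-1 + l) (Z(l) = -3 + (1/(5 + l) - √(l - 1)) = -3 + (1/(5 + l) - √(-1 + l)) = -3 + 1/(5 + l) - √(-1 + l))
-21*(-13 + Z(-1))*(22 - 15)*16 = -21*(-13 + (1 - (3 + √(-1 - 1))*(5 - 1))/(5 - 1))*(22 - 15)*16 = -21*(-13 + (1 - 1*(3 + √(-2))*4)/4)*7*16 = -21*(-13 + (1 - 1*(3 + I*√2)*4)/4)*7*16 = -21*(-13 + (1 + (-12 - 4*I*√2))/4)*7*16 = -21*(-13 + (-11 - 4*I*√2)/4)*7*16 = -21*(-13 + (-11/4 - I*√2))*7*16 = -21*(-63/4 - I*√2)*7*16 = -21*(-441/4 - 7*I*√2)*16 = (9261/4 + 147*I*√2)*16 = 37044 + 2352*I*√2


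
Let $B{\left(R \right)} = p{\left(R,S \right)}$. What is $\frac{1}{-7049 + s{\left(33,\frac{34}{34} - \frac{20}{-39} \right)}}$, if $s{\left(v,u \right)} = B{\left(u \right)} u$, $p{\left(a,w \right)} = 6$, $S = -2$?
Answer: $- \frac{13}{91519} \approx -0.00014205$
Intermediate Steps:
$B{\left(R \right)} = 6$
$s{\left(v,u \right)} = 6 u$
$\frac{1}{-7049 + s{\left(33,\frac{34}{34} - \frac{20}{-39} \right)}} = \frac{1}{-7049 + 6 \left(\frac{34}{34} - \frac{20}{-39}\right)} = \frac{1}{-7049 + 6 \left(34 \cdot \frac{1}{34} - - \frac{20}{39}\right)} = \frac{1}{-7049 + 6 \left(1 + \frac{20}{39}\right)} = \frac{1}{-7049 + 6 \cdot \frac{59}{39}} = \frac{1}{-7049 + \frac{118}{13}} = \frac{1}{- \frac{91519}{13}} = - \frac{13}{91519}$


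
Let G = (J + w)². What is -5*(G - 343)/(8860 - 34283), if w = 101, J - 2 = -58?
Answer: 8410/25423 ≈ 0.33080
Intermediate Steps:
J = -56 (J = 2 - 58 = -56)
G = 2025 (G = (-56 + 101)² = 45² = 2025)
-5*(G - 343)/(8860 - 34283) = -5*(2025 - 343)/(8860 - 34283) = -8410/(-25423) = -8410*(-1)/25423 = -5*(-1682/25423) = 8410/25423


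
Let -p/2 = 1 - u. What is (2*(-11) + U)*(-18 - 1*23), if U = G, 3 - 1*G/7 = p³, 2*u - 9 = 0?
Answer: 98482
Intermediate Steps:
u = 9/2 (u = 9/2 + (½)*0 = 9/2 + 0 = 9/2 ≈ 4.5000)
p = 7 (p = -2*(1 - 1*9/2) = -2*(1 - 9/2) = -2*(-7/2) = 7)
G = -2380 (G = 21 - 7*7³ = 21 - 7*343 = 21 - 2401 = -2380)
U = -2380
(2*(-11) + U)*(-18 - 1*23) = (2*(-11) - 2380)*(-18 - 1*23) = (-22 - 2380)*(-18 - 23) = -2402*(-41) = 98482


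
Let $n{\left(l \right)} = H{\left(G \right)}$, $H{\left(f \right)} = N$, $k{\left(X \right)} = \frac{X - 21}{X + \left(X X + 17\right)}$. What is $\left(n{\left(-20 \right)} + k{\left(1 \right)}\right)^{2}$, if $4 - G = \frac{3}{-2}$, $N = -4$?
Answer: $\frac{9216}{361} \approx 25.529$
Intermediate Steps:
$k{\left(X \right)} = \frac{-21 + X}{17 + X + X^{2}}$ ($k{\left(X \right)} = \frac{-21 + X}{X + \left(X^{2} + 17\right)} = \frac{-21 + X}{X + \left(17 + X^{2}\right)} = \frac{-21 + X}{17 + X + X^{2}}$)
$G = \frac{11}{2}$ ($G = 4 - \frac{3}{-2} = 4 - 3 \left(- \frac{1}{2}\right) = 4 - - \frac{3}{2} = 4 + \frac{3}{2} = \frac{11}{2} \approx 5.5$)
$H{\left(f \right)} = -4$
$n{\left(l \right)} = -4$
$\left(n{\left(-20 \right)} + k{\left(1 \right)}\right)^{2} = \left(-4 + \frac{-21 + 1}{17 + 1 + 1^{2}}\right)^{2} = \left(-4 + \frac{1}{17 + 1 + 1} \left(-20\right)\right)^{2} = \left(-4 + \frac{1}{19} \left(-20\right)\right)^{2} = \left(-4 - \frac{20}{19}\right)^{2} = \left(- \frac{96}{19}\right)^{2} = \frac{9216}{361}$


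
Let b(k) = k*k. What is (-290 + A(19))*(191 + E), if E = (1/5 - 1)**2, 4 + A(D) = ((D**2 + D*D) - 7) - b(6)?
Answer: 368907/5 ≈ 73781.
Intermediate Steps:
b(k) = k**2
A(D) = -47 + 2*D**2 (A(D) = -4 + (((D**2 + D*D) - 7) - 1*6**2) = -4 + (((D**2 + D**2) - 7) - 1*36) = -4 + ((2*D**2 - 7) - 36) = -4 + ((-7 + 2*D**2) - 36) = -4 + (-43 + 2*D**2) = -47 + 2*D**2)
E = 16/25 (E = (1/5 - 1)**2 = (-4/5)**2 = 16/25 ≈ 0.64000)
(-290 + A(19))*(191 + E) = (-290 + (-47 + 2*19**2))*(191 + 16/25) = (-290 + (-47 + 2*361))*(4791/25) = (-290 + (-47 + 722))*(4791/25) = (-290 + 675)*(4791/25) = 385*(4791/25) = 368907/5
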